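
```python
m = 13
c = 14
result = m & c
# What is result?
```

Trace (tracking result):
m = 13  # -> m = 13
c = 14  # -> c = 14
result = m & c  # -> result = 12

Answer: 12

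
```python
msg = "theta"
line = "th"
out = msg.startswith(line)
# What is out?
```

Trace (tracking out):
msg = 'theta'  # -> msg = 'theta'
line = 'th'  # -> line = 'th'
out = msg.startswith(line)  # -> out = True

Answer: True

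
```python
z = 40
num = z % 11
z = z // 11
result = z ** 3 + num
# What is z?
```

Trace (tracking z):
z = 40  # -> z = 40
num = z % 11  # -> num = 7
z = z // 11  # -> z = 3
result = z ** 3 + num  # -> result = 34

Answer: 3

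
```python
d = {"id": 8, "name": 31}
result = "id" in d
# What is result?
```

Trace (tracking result):
d = {'id': 8, 'name': 31}  # -> d = {'id': 8, 'name': 31}
result = 'id' in d  # -> result = True

Answer: True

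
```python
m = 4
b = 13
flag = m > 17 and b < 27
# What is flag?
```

Trace (tracking flag):
m = 4  # -> m = 4
b = 13  # -> b = 13
flag = m > 17 and b < 27  # -> flag = False

Answer: False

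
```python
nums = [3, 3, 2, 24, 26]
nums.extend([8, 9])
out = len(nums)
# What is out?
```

Answer: 7

Derivation:
Trace (tracking out):
nums = [3, 3, 2, 24, 26]  # -> nums = [3, 3, 2, 24, 26]
nums.extend([8, 9])  # -> nums = [3, 3, 2, 24, 26, 8, 9]
out = len(nums)  # -> out = 7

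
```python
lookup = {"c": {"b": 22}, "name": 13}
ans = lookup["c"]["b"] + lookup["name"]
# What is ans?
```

Answer: 35

Derivation:
Trace (tracking ans):
lookup = {'c': {'b': 22}, 'name': 13}  # -> lookup = {'c': {'b': 22}, 'name': 13}
ans = lookup['c']['b'] + lookup['name']  # -> ans = 35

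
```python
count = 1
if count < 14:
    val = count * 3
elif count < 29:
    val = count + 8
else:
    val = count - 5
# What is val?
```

Answer: 3

Derivation:
Trace (tracking val):
count = 1  # -> count = 1
if count < 14:  # condition is True
    val = count * 3  # -> val = 3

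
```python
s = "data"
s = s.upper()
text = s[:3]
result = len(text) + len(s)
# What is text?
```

Answer: 'DAT'

Derivation:
Trace (tracking text):
s = 'data'  # -> s = 'data'
s = s.upper()  # -> s = 'DATA'
text = s[:3]  # -> text = 'DAT'
result = len(text) + len(s)  # -> result = 7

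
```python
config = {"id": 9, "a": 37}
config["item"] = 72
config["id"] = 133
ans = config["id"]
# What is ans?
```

Trace (tracking ans):
config = {'id': 9, 'a': 37}  # -> config = {'id': 9, 'a': 37}
config['item'] = 72  # -> config = {'id': 9, 'a': 37, 'item': 72}
config['id'] = 133  # -> config = {'id': 133, 'a': 37, 'item': 72}
ans = config['id']  # -> ans = 133

Answer: 133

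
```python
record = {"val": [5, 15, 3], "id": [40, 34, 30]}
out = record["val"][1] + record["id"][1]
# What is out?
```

Trace (tracking out):
record = {'val': [5, 15, 3], 'id': [40, 34, 30]}  # -> record = {'val': [5, 15, 3], 'id': [40, 34, 30]}
out = record['val'][1] + record['id'][1]  # -> out = 49

Answer: 49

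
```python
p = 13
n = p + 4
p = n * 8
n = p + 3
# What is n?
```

Answer: 139

Derivation:
Trace (tracking n):
p = 13  # -> p = 13
n = p + 4  # -> n = 17
p = n * 8  # -> p = 136
n = p + 3  # -> n = 139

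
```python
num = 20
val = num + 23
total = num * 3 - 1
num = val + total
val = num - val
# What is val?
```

Trace (tracking val):
num = 20  # -> num = 20
val = num + 23  # -> val = 43
total = num * 3 - 1  # -> total = 59
num = val + total  # -> num = 102
val = num - val  # -> val = 59

Answer: 59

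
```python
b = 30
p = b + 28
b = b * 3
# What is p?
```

Trace (tracking p):
b = 30  # -> b = 30
p = b + 28  # -> p = 58
b = b * 3  # -> b = 90

Answer: 58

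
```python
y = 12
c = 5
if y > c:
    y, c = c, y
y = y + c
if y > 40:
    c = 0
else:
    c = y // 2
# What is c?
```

Answer: 8

Derivation:
Trace (tracking c):
y = 12  # -> y = 12
c = 5  # -> c = 5
if y > c:  # condition is True
    y, c = (c, y)  # -> y = 5, c = 12
y = y + c  # -> y = 17
if y > 40:  # condition is False
else:
    c = y // 2  # -> c = 8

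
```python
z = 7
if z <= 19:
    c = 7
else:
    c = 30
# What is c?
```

Trace (tracking c):
z = 7  # -> z = 7
if z <= 19:  # condition is True
    c = 7  # -> c = 7

Answer: 7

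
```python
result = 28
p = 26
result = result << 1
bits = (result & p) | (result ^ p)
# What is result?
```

Answer: 56

Derivation:
Trace (tracking result):
result = 28  # -> result = 28
p = 26  # -> p = 26
result = result << 1  # -> result = 56
bits = result & p | result ^ p  # -> bits = 58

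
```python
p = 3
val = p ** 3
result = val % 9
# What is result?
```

Trace (tracking result):
p = 3  # -> p = 3
val = p ** 3  # -> val = 27
result = val % 9  # -> result = 0

Answer: 0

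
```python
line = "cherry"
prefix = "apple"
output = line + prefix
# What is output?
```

Trace (tracking output):
line = 'cherry'  # -> line = 'cherry'
prefix = 'apple'  # -> prefix = 'apple'
output = line + prefix  # -> output = 'cherryapple'

Answer: 'cherryapple'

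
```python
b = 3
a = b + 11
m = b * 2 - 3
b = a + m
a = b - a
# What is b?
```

Trace (tracking b):
b = 3  # -> b = 3
a = b + 11  # -> a = 14
m = b * 2 - 3  # -> m = 3
b = a + m  # -> b = 17
a = b - a  # -> a = 3

Answer: 17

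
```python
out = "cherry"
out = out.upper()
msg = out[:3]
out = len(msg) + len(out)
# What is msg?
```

Answer: 'CHE'

Derivation:
Trace (tracking msg):
out = 'cherry'  # -> out = 'cherry'
out = out.upper()  # -> out = 'CHERRY'
msg = out[:3]  # -> msg = 'CHE'
out = len(msg) + len(out)  # -> out = 9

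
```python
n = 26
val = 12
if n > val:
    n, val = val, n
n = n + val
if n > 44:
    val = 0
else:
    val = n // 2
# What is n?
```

Trace (tracking n):
n = 26  # -> n = 26
val = 12  # -> val = 12
if n > val:  # condition is True
    n, val = (val, n)  # -> n = 12, val = 26
n = n + val  # -> n = 38
if n > 44:  # condition is False
else:
    val = n // 2  # -> val = 19

Answer: 38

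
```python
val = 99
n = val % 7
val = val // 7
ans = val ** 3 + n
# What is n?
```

Answer: 1

Derivation:
Trace (tracking n):
val = 99  # -> val = 99
n = val % 7  # -> n = 1
val = val // 7  # -> val = 14
ans = val ** 3 + n  # -> ans = 2745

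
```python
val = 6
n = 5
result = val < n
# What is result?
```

Trace (tracking result):
val = 6  # -> val = 6
n = 5  # -> n = 5
result = val < n  # -> result = False

Answer: False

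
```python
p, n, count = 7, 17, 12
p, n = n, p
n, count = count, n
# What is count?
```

Trace (tracking count):
p, n, count = (7, 17, 12)  # -> p = 7, n = 17, count = 12
p, n = (n, p)  # -> p = 17, n = 7
n, count = (count, n)  # -> n = 12, count = 7

Answer: 7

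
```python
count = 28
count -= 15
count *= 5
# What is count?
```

Answer: 65

Derivation:
Trace (tracking count):
count = 28  # -> count = 28
count -= 15  # -> count = 13
count *= 5  # -> count = 65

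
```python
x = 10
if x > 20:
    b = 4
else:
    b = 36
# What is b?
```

Trace (tracking b):
x = 10  # -> x = 10
if x > 20:  # condition is False
else:
    b = 36  # -> b = 36

Answer: 36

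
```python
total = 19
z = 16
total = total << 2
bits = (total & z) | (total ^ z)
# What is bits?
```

Trace (tracking bits):
total = 19  # -> total = 19
z = 16  # -> z = 16
total = total << 2  # -> total = 76
bits = total & z | total ^ z  # -> bits = 92

Answer: 92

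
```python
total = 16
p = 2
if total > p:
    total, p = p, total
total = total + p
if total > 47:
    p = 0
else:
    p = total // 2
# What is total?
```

Answer: 18

Derivation:
Trace (tracking total):
total = 16  # -> total = 16
p = 2  # -> p = 2
if total > p:  # condition is True
    total, p = (p, total)  # -> total = 2, p = 16
total = total + p  # -> total = 18
if total > 47:  # condition is False
else:
    p = total // 2  # -> p = 9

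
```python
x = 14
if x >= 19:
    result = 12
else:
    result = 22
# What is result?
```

Answer: 22

Derivation:
Trace (tracking result):
x = 14  # -> x = 14
if x >= 19:  # condition is False
else:
    result = 22  # -> result = 22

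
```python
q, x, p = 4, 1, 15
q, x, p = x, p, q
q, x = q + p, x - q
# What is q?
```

Answer: 5

Derivation:
Trace (tracking q):
q, x, p = (4, 1, 15)  # -> q = 4, x = 1, p = 15
q, x, p = (x, p, q)  # -> q = 1, x = 15, p = 4
q, x = (q + p, x - q)  # -> q = 5, x = 14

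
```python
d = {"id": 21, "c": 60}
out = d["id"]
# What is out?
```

Trace (tracking out):
d = {'id': 21, 'c': 60}  # -> d = {'id': 21, 'c': 60}
out = d['id']  # -> out = 21

Answer: 21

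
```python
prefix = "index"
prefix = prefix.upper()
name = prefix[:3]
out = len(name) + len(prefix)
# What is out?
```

Answer: 8

Derivation:
Trace (tracking out):
prefix = 'index'  # -> prefix = 'index'
prefix = prefix.upper()  # -> prefix = 'INDEX'
name = prefix[:3]  # -> name = 'IND'
out = len(name) + len(prefix)  # -> out = 8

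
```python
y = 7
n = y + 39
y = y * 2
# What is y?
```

Answer: 14

Derivation:
Trace (tracking y):
y = 7  # -> y = 7
n = y + 39  # -> n = 46
y = y * 2  # -> y = 14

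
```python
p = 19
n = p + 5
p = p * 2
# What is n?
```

Answer: 24

Derivation:
Trace (tracking n):
p = 19  # -> p = 19
n = p + 5  # -> n = 24
p = p * 2  # -> p = 38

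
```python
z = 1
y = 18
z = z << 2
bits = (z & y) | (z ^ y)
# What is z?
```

Trace (tracking z):
z = 1  # -> z = 1
y = 18  # -> y = 18
z = z << 2  # -> z = 4
bits = z & y | z ^ y  # -> bits = 22

Answer: 4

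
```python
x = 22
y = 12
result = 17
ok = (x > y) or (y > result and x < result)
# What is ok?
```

Trace (tracking ok):
x = 22  # -> x = 22
y = 12  # -> y = 12
result = 17  # -> result = 17
ok = x > y or (y > result and x < result)  # -> ok = True

Answer: True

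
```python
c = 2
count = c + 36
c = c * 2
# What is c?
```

Answer: 4

Derivation:
Trace (tracking c):
c = 2  # -> c = 2
count = c + 36  # -> count = 38
c = c * 2  # -> c = 4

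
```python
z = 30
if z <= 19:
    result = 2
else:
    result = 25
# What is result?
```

Answer: 25

Derivation:
Trace (tracking result):
z = 30  # -> z = 30
if z <= 19:  # condition is False
else:
    result = 25  # -> result = 25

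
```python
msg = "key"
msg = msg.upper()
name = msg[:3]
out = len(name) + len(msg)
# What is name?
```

Trace (tracking name):
msg = 'key'  # -> msg = 'key'
msg = msg.upper()  # -> msg = 'KEY'
name = msg[:3]  # -> name = 'KEY'
out = len(name) + len(msg)  # -> out = 6

Answer: 'KEY'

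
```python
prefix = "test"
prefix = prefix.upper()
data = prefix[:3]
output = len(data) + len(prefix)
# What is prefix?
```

Answer: 'TEST'

Derivation:
Trace (tracking prefix):
prefix = 'test'  # -> prefix = 'test'
prefix = prefix.upper()  # -> prefix = 'TEST'
data = prefix[:3]  # -> data = 'TES'
output = len(data) + len(prefix)  # -> output = 7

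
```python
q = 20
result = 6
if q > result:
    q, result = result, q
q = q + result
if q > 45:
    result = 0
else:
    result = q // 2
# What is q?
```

Answer: 26

Derivation:
Trace (tracking q):
q = 20  # -> q = 20
result = 6  # -> result = 6
if q > result:  # condition is True
    q, result = (result, q)  # -> q = 6, result = 20
q = q + result  # -> q = 26
if q > 45:  # condition is False
else:
    result = q // 2  # -> result = 13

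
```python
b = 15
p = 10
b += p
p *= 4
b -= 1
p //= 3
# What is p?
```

Answer: 13

Derivation:
Trace (tracking p):
b = 15  # -> b = 15
p = 10  # -> p = 10
b += p  # -> b = 25
p *= 4  # -> p = 40
b -= 1  # -> b = 24
p //= 3  # -> p = 13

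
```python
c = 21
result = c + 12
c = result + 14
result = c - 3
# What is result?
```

Trace (tracking result):
c = 21  # -> c = 21
result = c + 12  # -> result = 33
c = result + 14  # -> c = 47
result = c - 3  # -> result = 44

Answer: 44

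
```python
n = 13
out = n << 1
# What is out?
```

Trace (tracking out):
n = 13  # -> n = 13
out = n << 1  # -> out = 26

Answer: 26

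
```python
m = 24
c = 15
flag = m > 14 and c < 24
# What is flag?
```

Trace (tracking flag):
m = 24  # -> m = 24
c = 15  # -> c = 15
flag = m > 14 and c < 24  # -> flag = True

Answer: True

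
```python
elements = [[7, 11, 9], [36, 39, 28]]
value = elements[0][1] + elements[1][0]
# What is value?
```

Trace (tracking value):
elements = [[7, 11, 9], [36, 39, 28]]  # -> elements = [[7, 11, 9], [36, 39, 28]]
value = elements[0][1] + elements[1][0]  # -> value = 47

Answer: 47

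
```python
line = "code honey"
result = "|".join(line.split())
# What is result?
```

Answer: 'code|honey'

Derivation:
Trace (tracking result):
line = 'code honey'  # -> line = 'code honey'
result = '|'.join(line.split())  # -> result = 'code|honey'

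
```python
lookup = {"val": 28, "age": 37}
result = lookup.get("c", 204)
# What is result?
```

Trace (tracking result):
lookup = {'val': 28, 'age': 37}  # -> lookup = {'val': 28, 'age': 37}
result = lookup.get('c', 204)  # -> result = 204

Answer: 204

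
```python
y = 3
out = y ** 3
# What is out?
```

Trace (tracking out):
y = 3  # -> y = 3
out = y ** 3  # -> out = 27

Answer: 27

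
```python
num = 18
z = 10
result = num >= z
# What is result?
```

Answer: True

Derivation:
Trace (tracking result):
num = 18  # -> num = 18
z = 10  # -> z = 10
result = num >= z  # -> result = True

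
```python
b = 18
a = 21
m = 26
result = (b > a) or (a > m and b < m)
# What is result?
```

Trace (tracking result):
b = 18  # -> b = 18
a = 21  # -> a = 21
m = 26  # -> m = 26
result = b > a or (a > m and b < m)  # -> result = False

Answer: False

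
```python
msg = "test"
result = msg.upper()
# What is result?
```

Trace (tracking result):
msg = 'test'  # -> msg = 'test'
result = msg.upper()  # -> result = 'TEST'

Answer: 'TEST'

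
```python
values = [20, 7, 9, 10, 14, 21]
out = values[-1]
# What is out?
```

Trace (tracking out):
values = [20, 7, 9, 10, 14, 21]  # -> values = [20, 7, 9, 10, 14, 21]
out = values[-1]  # -> out = 21

Answer: 21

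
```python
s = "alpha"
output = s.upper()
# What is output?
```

Answer: 'ALPHA'

Derivation:
Trace (tracking output):
s = 'alpha'  # -> s = 'alpha'
output = s.upper()  # -> output = 'ALPHA'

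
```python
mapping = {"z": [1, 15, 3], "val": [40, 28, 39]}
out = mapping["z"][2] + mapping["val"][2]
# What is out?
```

Trace (tracking out):
mapping = {'z': [1, 15, 3], 'val': [40, 28, 39]}  # -> mapping = {'z': [1, 15, 3], 'val': [40, 28, 39]}
out = mapping['z'][2] + mapping['val'][2]  # -> out = 42

Answer: 42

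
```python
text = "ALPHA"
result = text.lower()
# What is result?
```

Trace (tracking result):
text = 'ALPHA'  # -> text = 'ALPHA'
result = text.lower()  # -> result = 'alpha'

Answer: 'alpha'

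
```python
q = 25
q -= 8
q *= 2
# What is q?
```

Trace (tracking q):
q = 25  # -> q = 25
q -= 8  # -> q = 17
q *= 2  # -> q = 34

Answer: 34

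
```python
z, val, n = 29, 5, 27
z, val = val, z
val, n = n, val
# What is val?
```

Answer: 27

Derivation:
Trace (tracking val):
z, val, n = (29, 5, 27)  # -> z = 29, val = 5, n = 27
z, val = (val, z)  # -> z = 5, val = 29
val, n = (n, val)  # -> val = 27, n = 29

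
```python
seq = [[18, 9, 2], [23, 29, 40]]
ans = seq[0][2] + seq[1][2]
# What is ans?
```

Trace (tracking ans):
seq = [[18, 9, 2], [23, 29, 40]]  # -> seq = [[18, 9, 2], [23, 29, 40]]
ans = seq[0][2] + seq[1][2]  # -> ans = 42

Answer: 42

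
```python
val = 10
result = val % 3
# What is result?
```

Trace (tracking result):
val = 10  # -> val = 10
result = val % 3  # -> result = 1

Answer: 1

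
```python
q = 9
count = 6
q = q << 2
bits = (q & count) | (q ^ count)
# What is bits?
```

Trace (tracking bits):
q = 9  # -> q = 9
count = 6  # -> count = 6
q = q << 2  # -> q = 36
bits = q & count | q ^ count  # -> bits = 38

Answer: 38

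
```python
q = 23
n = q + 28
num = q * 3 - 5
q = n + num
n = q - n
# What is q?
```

Trace (tracking q):
q = 23  # -> q = 23
n = q + 28  # -> n = 51
num = q * 3 - 5  # -> num = 64
q = n + num  # -> q = 115
n = q - n  # -> n = 64

Answer: 115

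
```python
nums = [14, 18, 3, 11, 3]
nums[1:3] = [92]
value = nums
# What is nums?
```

Answer: [14, 92, 11, 3]

Derivation:
Trace (tracking nums):
nums = [14, 18, 3, 11, 3]  # -> nums = [14, 18, 3, 11, 3]
nums[1:3] = [92]  # -> nums = [14, 92, 11, 3]
value = nums  # -> value = [14, 92, 11, 3]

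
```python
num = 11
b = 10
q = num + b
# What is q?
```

Answer: 21

Derivation:
Trace (tracking q):
num = 11  # -> num = 11
b = 10  # -> b = 10
q = num + b  # -> q = 21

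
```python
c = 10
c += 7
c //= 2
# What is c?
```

Answer: 8

Derivation:
Trace (tracking c):
c = 10  # -> c = 10
c += 7  # -> c = 17
c //= 2  # -> c = 8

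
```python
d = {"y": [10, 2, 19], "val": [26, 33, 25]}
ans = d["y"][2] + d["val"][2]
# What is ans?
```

Trace (tracking ans):
d = {'y': [10, 2, 19], 'val': [26, 33, 25]}  # -> d = {'y': [10, 2, 19], 'val': [26, 33, 25]}
ans = d['y'][2] + d['val'][2]  # -> ans = 44

Answer: 44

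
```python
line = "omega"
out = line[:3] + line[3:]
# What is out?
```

Answer: 'omega'

Derivation:
Trace (tracking out):
line = 'omega'  # -> line = 'omega'
out = line[:3] + line[3:]  # -> out = 'omega'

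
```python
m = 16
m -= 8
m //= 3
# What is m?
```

Answer: 2

Derivation:
Trace (tracking m):
m = 16  # -> m = 16
m -= 8  # -> m = 8
m //= 3  # -> m = 2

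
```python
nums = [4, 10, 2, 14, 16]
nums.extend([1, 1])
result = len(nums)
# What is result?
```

Answer: 7

Derivation:
Trace (tracking result):
nums = [4, 10, 2, 14, 16]  # -> nums = [4, 10, 2, 14, 16]
nums.extend([1, 1])  # -> nums = [4, 10, 2, 14, 16, 1, 1]
result = len(nums)  # -> result = 7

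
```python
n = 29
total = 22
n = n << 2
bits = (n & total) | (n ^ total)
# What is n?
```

Answer: 116

Derivation:
Trace (tracking n):
n = 29  # -> n = 29
total = 22  # -> total = 22
n = n << 2  # -> n = 116
bits = n & total | n ^ total  # -> bits = 118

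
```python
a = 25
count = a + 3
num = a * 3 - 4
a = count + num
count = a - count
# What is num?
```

Trace (tracking num):
a = 25  # -> a = 25
count = a + 3  # -> count = 28
num = a * 3 - 4  # -> num = 71
a = count + num  # -> a = 99
count = a - count  # -> count = 71

Answer: 71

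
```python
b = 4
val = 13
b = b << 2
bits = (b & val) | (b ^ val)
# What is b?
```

Answer: 16

Derivation:
Trace (tracking b):
b = 4  # -> b = 4
val = 13  # -> val = 13
b = b << 2  # -> b = 16
bits = b & val | b ^ val  # -> bits = 29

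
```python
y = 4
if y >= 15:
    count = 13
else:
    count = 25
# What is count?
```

Trace (tracking count):
y = 4  # -> y = 4
if y >= 15:  # condition is False
else:
    count = 25  # -> count = 25

Answer: 25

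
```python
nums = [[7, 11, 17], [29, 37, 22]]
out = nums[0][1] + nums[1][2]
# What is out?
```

Answer: 33

Derivation:
Trace (tracking out):
nums = [[7, 11, 17], [29, 37, 22]]  # -> nums = [[7, 11, 17], [29, 37, 22]]
out = nums[0][1] + nums[1][2]  # -> out = 33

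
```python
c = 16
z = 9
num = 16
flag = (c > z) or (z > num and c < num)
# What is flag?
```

Answer: True

Derivation:
Trace (tracking flag):
c = 16  # -> c = 16
z = 9  # -> z = 9
num = 16  # -> num = 16
flag = c > z or (z > num and c < num)  # -> flag = True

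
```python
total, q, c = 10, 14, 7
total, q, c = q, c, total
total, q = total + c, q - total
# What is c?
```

Answer: 10

Derivation:
Trace (tracking c):
total, q, c = (10, 14, 7)  # -> total = 10, q = 14, c = 7
total, q, c = (q, c, total)  # -> total = 14, q = 7, c = 10
total, q = (total + c, q - total)  # -> total = 24, q = -7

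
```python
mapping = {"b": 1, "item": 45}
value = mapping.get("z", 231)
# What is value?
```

Trace (tracking value):
mapping = {'b': 1, 'item': 45}  # -> mapping = {'b': 1, 'item': 45}
value = mapping.get('z', 231)  # -> value = 231

Answer: 231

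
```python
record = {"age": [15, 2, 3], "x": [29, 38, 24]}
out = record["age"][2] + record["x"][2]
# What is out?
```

Answer: 27

Derivation:
Trace (tracking out):
record = {'age': [15, 2, 3], 'x': [29, 38, 24]}  # -> record = {'age': [15, 2, 3], 'x': [29, 38, 24]}
out = record['age'][2] + record['x'][2]  # -> out = 27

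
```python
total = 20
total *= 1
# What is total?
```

Trace (tracking total):
total = 20  # -> total = 20
total *= 1  # -> total = 20

Answer: 20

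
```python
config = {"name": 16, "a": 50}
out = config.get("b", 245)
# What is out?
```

Answer: 245

Derivation:
Trace (tracking out):
config = {'name': 16, 'a': 50}  # -> config = {'name': 16, 'a': 50}
out = config.get('b', 245)  # -> out = 245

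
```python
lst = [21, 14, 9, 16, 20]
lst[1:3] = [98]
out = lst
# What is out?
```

Trace (tracking out):
lst = [21, 14, 9, 16, 20]  # -> lst = [21, 14, 9, 16, 20]
lst[1:3] = [98]  # -> lst = [21, 98, 16, 20]
out = lst  # -> out = [21, 98, 16, 20]

Answer: [21, 98, 16, 20]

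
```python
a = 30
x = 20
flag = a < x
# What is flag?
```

Answer: False

Derivation:
Trace (tracking flag):
a = 30  # -> a = 30
x = 20  # -> x = 20
flag = a < x  # -> flag = False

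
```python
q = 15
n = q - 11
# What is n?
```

Answer: 4

Derivation:
Trace (tracking n):
q = 15  # -> q = 15
n = q - 11  # -> n = 4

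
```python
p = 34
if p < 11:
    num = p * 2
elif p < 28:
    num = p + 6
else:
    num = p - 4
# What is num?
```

Answer: 30

Derivation:
Trace (tracking num):
p = 34  # -> p = 34
if p < 11:  # condition is False
elif p < 28:  # condition is False
else:
    num = p - 4  # -> num = 30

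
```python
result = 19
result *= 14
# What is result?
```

Trace (tracking result):
result = 19  # -> result = 19
result *= 14  # -> result = 266

Answer: 266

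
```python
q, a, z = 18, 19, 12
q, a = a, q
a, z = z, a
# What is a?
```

Answer: 12

Derivation:
Trace (tracking a):
q, a, z = (18, 19, 12)  # -> q = 18, a = 19, z = 12
q, a = (a, q)  # -> q = 19, a = 18
a, z = (z, a)  # -> a = 12, z = 18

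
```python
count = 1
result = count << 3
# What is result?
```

Answer: 8

Derivation:
Trace (tracking result):
count = 1  # -> count = 1
result = count << 3  # -> result = 8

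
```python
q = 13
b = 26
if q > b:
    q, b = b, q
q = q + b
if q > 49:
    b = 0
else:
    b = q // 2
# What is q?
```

Answer: 39

Derivation:
Trace (tracking q):
q = 13  # -> q = 13
b = 26  # -> b = 26
if q > b:  # condition is False
q = q + b  # -> q = 39
if q > 49:  # condition is False
else:
    b = q // 2  # -> b = 19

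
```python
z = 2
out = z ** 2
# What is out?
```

Answer: 4

Derivation:
Trace (tracking out):
z = 2  # -> z = 2
out = z ** 2  # -> out = 4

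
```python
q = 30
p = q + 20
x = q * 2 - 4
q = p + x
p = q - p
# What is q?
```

Answer: 106

Derivation:
Trace (tracking q):
q = 30  # -> q = 30
p = q + 20  # -> p = 50
x = q * 2 - 4  # -> x = 56
q = p + x  # -> q = 106
p = q - p  # -> p = 56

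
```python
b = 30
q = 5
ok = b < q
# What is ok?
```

Trace (tracking ok):
b = 30  # -> b = 30
q = 5  # -> q = 5
ok = b < q  # -> ok = False

Answer: False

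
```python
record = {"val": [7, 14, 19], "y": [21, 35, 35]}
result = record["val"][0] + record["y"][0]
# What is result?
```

Answer: 28

Derivation:
Trace (tracking result):
record = {'val': [7, 14, 19], 'y': [21, 35, 35]}  # -> record = {'val': [7, 14, 19], 'y': [21, 35, 35]}
result = record['val'][0] + record['y'][0]  # -> result = 28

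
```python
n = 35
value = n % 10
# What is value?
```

Trace (tracking value):
n = 35  # -> n = 35
value = n % 10  # -> value = 5

Answer: 5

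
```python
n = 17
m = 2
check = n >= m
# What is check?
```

Answer: True

Derivation:
Trace (tracking check):
n = 17  # -> n = 17
m = 2  # -> m = 2
check = n >= m  # -> check = True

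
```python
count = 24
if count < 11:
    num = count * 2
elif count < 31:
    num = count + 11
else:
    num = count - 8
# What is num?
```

Trace (tracking num):
count = 24  # -> count = 24
if count < 11:  # condition is False
elif count < 31:  # condition is True
    num = count + 11  # -> num = 35

Answer: 35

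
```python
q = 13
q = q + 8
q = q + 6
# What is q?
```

Answer: 27

Derivation:
Trace (tracking q):
q = 13  # -> q = 13
q = q + 8  # -> q = 21
q = q + 6  # -> q = 27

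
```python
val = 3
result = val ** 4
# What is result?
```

Answer: 81

Derivation:
Trace (tracking result):
val = 3  # -> val = 3
result = val ** 4  # -> result = 81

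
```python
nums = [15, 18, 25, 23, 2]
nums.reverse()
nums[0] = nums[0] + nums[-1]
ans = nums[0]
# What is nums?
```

Trace (tracking nums):
nums = [15, 18, 25, 23, 2]  # -> nums = [15, 18, 25, 23, 2]
nums.reverse()  # -> nums = [2, 23, 25, 18, 15]
nums[0] = nums[0] + nums[-1]  # -> nums = [17, 23, 25, 18, 15]
ans = nums[0]  # -> ans = 17

Answer: [17, 23, 25, 18, 15]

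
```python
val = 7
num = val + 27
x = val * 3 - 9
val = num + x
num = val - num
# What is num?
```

Trace (tracking num):
val = 7  # -> val = 7
num = val + 27  # -> num = 34
x = val * 3 - 9  # -> x = 12
val = num + x  # -> val = 46
num = val - num  # -> num = 12

Answer: 12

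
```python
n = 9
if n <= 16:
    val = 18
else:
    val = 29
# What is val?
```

Answer: 18

Derivation:
Trace (tracking val):
n = 9  # -> n = 9
if n <= 16:  # condition is True
    val = 18  # -> val = 18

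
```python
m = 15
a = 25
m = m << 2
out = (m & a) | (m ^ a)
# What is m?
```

Answer: 60

Derivation:
Trace (tracking m):
m = 15  # -> m = 15
a = 25  # -> a = 25
m = m << 2  # -> m = 60
out = m & a | m ^ a  # -> out = 61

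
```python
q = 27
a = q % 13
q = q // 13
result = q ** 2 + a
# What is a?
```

Answer: 1

Derivation:
Trace (tracking a):
q = 27  # -> q = 27
a = q % 13  # -> a = 1
q = q // 13  # -> q = 2
result = q ** 2 + a  # -> result = 5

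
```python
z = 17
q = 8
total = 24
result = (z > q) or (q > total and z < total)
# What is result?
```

Trace (tracking result):
z = 17  # -> z = 17
q = 8  # -> q = 8
total = 24  # -> total = 24
result = z > q or (q > total and z < total)  # -> result = True

Answer: True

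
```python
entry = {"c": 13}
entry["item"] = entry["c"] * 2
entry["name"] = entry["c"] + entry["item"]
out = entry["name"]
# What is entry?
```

Answer: {'c': 13, 'item': 26, 'name': 39}

Derivation:
Trace (tracking entry):
entry = {'c': 13}  # -> entry = {'c': 13}
entry['item'] = entry['c'] * 2  # -> entry = {'c': 13, 'item': 26}
entry['name'] = entry['c'] + entry['item']  # -> entry = {'c': 13, 'item': 26, 'name': 39}
out = entry['name']  # -> out = 39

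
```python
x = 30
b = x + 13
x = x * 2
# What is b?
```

Answer: 43

Derivation:
Trace (tracking b):
x = 30  # -> x = 30
b = x + 13  # -> b = 43
x = x * 2  # -> x = 60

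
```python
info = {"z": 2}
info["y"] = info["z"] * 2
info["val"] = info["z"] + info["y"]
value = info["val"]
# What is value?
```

Answer: 6

Derivation:
Trace (tracking value):
info = {'z': 2}  # -> info = {'z': 2}
info['y'] = info['z'] * 2  # -> info = {'z': 2, 'y': 4}
info['val'] = info['z'] + info['y']  # -> info = {'z': 2, 'y': 4, 'val': 6}
value = info['val']  # -> value = 6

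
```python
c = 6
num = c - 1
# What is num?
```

Answer: 5

Derivation:
Trace (tracking num):
c = 6  # -> c = 6
num = c - 1  # -> num = 5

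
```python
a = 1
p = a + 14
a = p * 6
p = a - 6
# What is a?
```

Answer: 90

Derivation:
Trace (tracking a):
a = 1  # -> a = 1
p = a + 14  # -> p = 15
a = p * 6  # -> a = 90
p = a - 6  # -> p = 84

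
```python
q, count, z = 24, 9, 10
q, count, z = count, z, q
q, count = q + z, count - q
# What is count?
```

Answer: 1

Derivation:
Trace (tracking count):
q, count, z = (24, 9, 10)  # -> q = 24, count = 9, z = 10
q, count, z = (count, z, q)  # -> q = 9, count = 10, z = 24
q, count = (q + z, count - q)  # -> q = 33, count = 1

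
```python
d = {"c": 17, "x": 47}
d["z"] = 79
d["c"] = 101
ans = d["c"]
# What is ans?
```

Trace (tracking ans):
d = {'c': 17, 'x': 47}  # -> d = {'c': 17, 'x': 47}
d['z'] = 79  # -> d = {'c': 17, 'x': 47, 'z': 79}
d['c'] = 101  # -> d = {'c': 101, 'x': 47, 'z': 79}
ans = d['c']  # -> ans = 101

Answer: 101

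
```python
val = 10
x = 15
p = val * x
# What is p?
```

Trace (tracking p):
val = 10  # -> val = 10
x = 15  # -> x = 15
p = val * x  # -> p = 150

Answer: 150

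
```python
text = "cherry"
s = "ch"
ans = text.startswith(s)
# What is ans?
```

Answer: True

Derivation:
Trace (tracking ans):
text = 'cherry'  # -> text = 'cherry'
s = 'ch'  # -> s = 'ch'
ans = text.startswith(s)  # -> ans = True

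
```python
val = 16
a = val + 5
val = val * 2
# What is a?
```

Answer: 21

Derivation:
Trace (tracking a):
val = 16  # -> val = 16
a = val + 5  # -> a = 21
val = val * 2  # -> val = 32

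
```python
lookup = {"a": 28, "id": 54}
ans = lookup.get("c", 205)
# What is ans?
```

Answer: 205

Derivation:
Trace (tracking ans):
lookup = {'a': 28, 'id': 54}  # -> lookup = {'a': 28, 'id': 54}
ans = lookup.get('c', 205)  # -> ans = 205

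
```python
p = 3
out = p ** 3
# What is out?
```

Trace (tracking out):
p = 3  # -> p = 3
out = p ** 3  # -> out = 27

Answer: 27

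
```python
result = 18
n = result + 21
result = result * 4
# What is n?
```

Answer: 39

Derivation:
Trace (tracking n):
result = 18  # -> result = 18
n = result + 21  # -> n = 39
result = result * 4  # -> result = 72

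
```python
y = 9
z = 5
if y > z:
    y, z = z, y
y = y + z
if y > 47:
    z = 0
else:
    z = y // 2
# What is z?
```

Answer: 7

Derivation:
Trace (tracking z):
y = 9  # -> y = 9
z = 5  # -> z = 5
if y > z:  # condition is True
    y, z = (z, y)  # -> y = 5, z = 9
y = y + z  # -> y = 14
if y > 47:  # condition is False
else:
    z = y // 2  # -> z = 7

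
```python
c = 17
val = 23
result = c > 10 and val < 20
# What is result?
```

Trace (tracking result):
c = 17  # -> c = 17
val = 23  # -> val = 23
result = c > 10 and val < 20  # -> result = False

Answer: False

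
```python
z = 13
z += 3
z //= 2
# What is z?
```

Trace (tracking z):
z = 13  # -> z = 13
z += 3  # -> z = 16
z //= 2  # -> z = 8

Answer: 8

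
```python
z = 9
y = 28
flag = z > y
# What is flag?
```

Trace (tracking flag):
z = 9  # -> z = 9
y = 28  # -> y = 28
flag = z > y  # -> flag = False

Answer: False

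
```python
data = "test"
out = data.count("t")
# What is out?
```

Answer: 2

Derivation:
Trace (tracking out):
data = 'test'  # -> data = 'test'
out = data.count('t')  # -> out = 2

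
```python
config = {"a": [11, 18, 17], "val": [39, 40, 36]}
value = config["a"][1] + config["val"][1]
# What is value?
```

Trace (tracking value):
config = {'a': [11, 18, 17], 'val': [39, 40, 36]}  # -> config = {'a': [11, 18, 17], 'val': [39, 40, 36]}
value = config['a'][1] + config['val'][1]  # -> value = 58

Answer: 58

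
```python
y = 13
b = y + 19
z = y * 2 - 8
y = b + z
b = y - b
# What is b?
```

Trace (tracking b):
y = 13  # -> y = 13
b = y + 19  # -> b = 32
z = y * 2 - 8  # -> z = 18
y = b + z  # -> y = 50
b = y - b  # -> b = 18

Answer: 18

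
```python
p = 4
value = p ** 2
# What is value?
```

Answer: 16

Derivation:
Trace (tracking value):
p = 4  # -> p = 4
value = p ** 2  # -> value = 16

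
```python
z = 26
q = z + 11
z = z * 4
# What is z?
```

Trace (tracking z):
z = 26  # -> z = 26
q = z + 11  # -> q = 37
z = z * 4  # -> z = 104

Answer: 104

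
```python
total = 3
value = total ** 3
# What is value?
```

Answer: 27

Derivation:
Trace (tracking value):
total = 3  # -> total = 3
value = total ** 3  # -> value = 27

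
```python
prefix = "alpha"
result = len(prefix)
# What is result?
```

Trace (tracking result):
prefix = 'alpha'  # -> prefix = 'alpha'
result = len(prefix)  # -> result = 5

Answer: 5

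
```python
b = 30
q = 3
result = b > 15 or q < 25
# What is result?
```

Trace (tracking result):
b = 30  # -> b = 30
q = 3  # -> q = 3
result = b > 15 or q < 25  # -> result = True

Answer: True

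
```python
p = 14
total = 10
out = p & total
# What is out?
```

Trace (tracking out):
p = 14  # -> p = 14
total = 10  # -> total = 10
out = p & total  # -> out = 10

Answer: 10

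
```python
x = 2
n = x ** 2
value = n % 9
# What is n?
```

Trace (tracking n):
x = 2  # -> x = 2
n = x ** 2  # -> n = 4
value = n % 9  # -> value = 4

Answer: 4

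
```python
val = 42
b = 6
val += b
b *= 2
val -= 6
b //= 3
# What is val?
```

Trace (tracking val):
val = 42  # -> val = 42
b = 6  # -> b = 6
val += b  # -> val = 48
b *= 2  # -> b = 12
val -= 6  # -> val = 42
b //= 3  # -> b = 4

Answer: 42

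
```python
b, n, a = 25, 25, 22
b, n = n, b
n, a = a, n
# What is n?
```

Trace (tracking n):
b, n, a = (25, 25, 22)  # -> b = 25, n = 25, a = 22
b, n = (n, b)  # -> b = 25, n = 25
n, a = (a, n)  # -> n = 22, a = 25

Answer: 22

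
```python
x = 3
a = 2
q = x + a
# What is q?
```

Trace (tracking q):
x = 3  # -> x = 3
a = 2  # -> a = 2
q = x + a  # -> q = 5

Answer: 5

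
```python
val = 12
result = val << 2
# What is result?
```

Answer: 48

Derivation:
Trace (tracking result):
val = 12  # -> val = 12
result = val << 2  # -> result = 48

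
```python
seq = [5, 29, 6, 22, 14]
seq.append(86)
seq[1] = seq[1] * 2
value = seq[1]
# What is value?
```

Answer: 58

Derivation:
Trace (tracking value):
seq = [5, 29, 6, 22, 14]  # -> seq = [5, 29, 6, 22, 14]
seq.append(86)  # -> seq = [5, 29, 6, 22, 14, 86]
seq[1] = seq[1] * 2  # -> seq = [5, 58, 6, 22, 14, 86]
value = seq[1]  # -> value = 58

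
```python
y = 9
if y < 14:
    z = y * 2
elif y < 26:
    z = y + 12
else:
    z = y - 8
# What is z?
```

Trace (tracking z):
y = 9  # -> y = 9
if y < 14:  # condition is True
    z = y * 2  # -> z = 18

Answer: 18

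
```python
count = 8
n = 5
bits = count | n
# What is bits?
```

Answer: 13

Derivation:
Trace (tracking bits):
count = 8  # -> count = 8
n = 5  # -> n = 5
bits = count | n  # -> bits = 13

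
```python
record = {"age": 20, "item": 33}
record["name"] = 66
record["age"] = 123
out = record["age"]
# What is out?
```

Trace (tracking out):
record = {'age': 20, 'item': 33}  # -> record = {'age': 20, 'item': 33}
record['name'] = 66  # -> record = {'age': 20, 'item': 33, 'name': 66}
record['age'] = 123  # -> record = {'age': 123, 'item': 33, 'name': 66}
out = record['age']  # -> out = 123

Answer: 123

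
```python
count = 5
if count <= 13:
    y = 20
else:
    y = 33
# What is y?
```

Answer: 20

Derivation:
Trace (tracking y):
count = 5  # -> count = 5
if count <= 13:  # condition is True
    y = 20  # -> y = 20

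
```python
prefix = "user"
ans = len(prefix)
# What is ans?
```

Trace (tracking ans):
prefix = 'user'  # -> prefix = 'user'
ans = len(prefix)  # -> ans = 4

Answer: 4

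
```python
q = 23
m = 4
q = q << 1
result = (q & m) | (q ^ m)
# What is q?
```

Trace (tracking q):
q = 23  # -> q = 23
m = 4  # -> m = 4
q = q << 1  # -> q = 46
result = q & m | q ^ m  # -> result = 46

Answer: 46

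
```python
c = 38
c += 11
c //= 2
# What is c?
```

Answer: 24

Derivation:
Trace (tracking c):
c = 38  # -> c = 38
c += 11  # -> c = 49
c //= 2  # -> c = 24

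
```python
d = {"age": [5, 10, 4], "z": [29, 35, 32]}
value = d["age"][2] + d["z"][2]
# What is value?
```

Answer: 36

Derivation:
Trace (tracking value):
d = {'age': [5, 10, 4], 'z': [29, 35, 32]}  # -> d = {'age': [5, 10, 4], 'z': [29, 35, 32]}
value = d['age'][2] + d['z'][2]  # -> value = 36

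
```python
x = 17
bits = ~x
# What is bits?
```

Trace (tracking bits):
x = 17  # -> x = 17
bits = ~x  # -> bits = -18

Answer: -18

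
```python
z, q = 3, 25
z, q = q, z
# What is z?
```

Trace (tracking z):
z, q = (3, 25)  # -> z = 3, q = 25
z, q = (q, z)  # -> z = 25, q = 3

Answer: 25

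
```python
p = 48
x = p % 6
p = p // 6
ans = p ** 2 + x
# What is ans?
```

Trace (tracking ans):
p = 48  # -> p = 48
x = p % 6  # -> x = 0
p = p // 6  # -> p = 8
ans = p ** 2 + x  # -> ans = 64

Answer: 64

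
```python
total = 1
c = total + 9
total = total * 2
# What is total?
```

Trace (tracking total):
total = 1  # -> total = 1
c = total + 9  # -> c = 10
total = total * 2  # -> total = 2

Answer: 2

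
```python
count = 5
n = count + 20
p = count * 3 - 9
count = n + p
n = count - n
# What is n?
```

Answer: 6

Derivation:
Trace (tracking n):
count = 5  # -> count = 5
n = count + 20  # -> n = 25
p = count * 3 - 9  # -> p = 6
count = n + p  # -> count = 31
n = count - n  # -> n = 6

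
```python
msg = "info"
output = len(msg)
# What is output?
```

Trace (tracking output):
msg = 'info'  # -> msg = 'info'
output = len(msg)  # -> output = 4

Answer: 4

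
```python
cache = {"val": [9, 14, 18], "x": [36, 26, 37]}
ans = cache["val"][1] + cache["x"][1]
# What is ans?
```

Answer: 40

Derivation:
Trace (tracking ans):
cache = {'val': [9, 14, 18], 'x': [36, 26, 37]}  # -> cache = {'val': [9, 14, 18], 'x': [36, 26, 37]}
ans = cache['val'][1] + cache['x'][1]  # -> ans = 40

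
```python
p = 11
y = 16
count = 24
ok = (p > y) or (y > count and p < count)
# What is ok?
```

Answer: False

Derivation:
Trace (tracking ok):
p = 11  # -> p = 11
y = 16  # -> y = 16
count = 24  # -> count = 24
ok = p > y or (y > count and p < count)  # -> ok = False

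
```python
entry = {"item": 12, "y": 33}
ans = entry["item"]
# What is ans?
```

Answer: 12

Derivation:
Trace (tracking ans):
entry = {'item': 12, 'y': 33}  # -> entry = {'item': 12, 'y': 33}
ans = entry['item']  # -> ans = 12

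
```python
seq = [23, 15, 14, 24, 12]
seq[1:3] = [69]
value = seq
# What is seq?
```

Trace (tracking seq):
seq = [23, 15, 14, 24, 12]  # -> seq = [23, 15, 14, 24, 12]
seq[1:3] = [69]  # -> seq = [23, 69, 24, 12]
value = seq  # -> value = [23, 69, 24, 12]

Answer: [23, 69, 24, 12]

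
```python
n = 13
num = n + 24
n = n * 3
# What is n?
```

Answer: 39

Derivation:
Trace (tracking n):
n = 13  # -> n = 13
num = n + 24  # -> num = 37
n = n * 3  # -> n = 39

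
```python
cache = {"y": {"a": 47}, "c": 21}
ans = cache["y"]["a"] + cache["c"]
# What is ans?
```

Trace (tracking ans):
cache = {'y': {'a': 47}, 'c': 21}  # -> cache = {'y': {'a': 47}, 'c': 21}
ans = cache['y']['a'] + cache['c']  # -> ans = 68

Answer: 68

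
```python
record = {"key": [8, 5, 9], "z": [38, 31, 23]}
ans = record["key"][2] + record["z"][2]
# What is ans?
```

Answer: 32

Derivation:
Trace (tracking ans):
record = {'key': [8, 5, 9], 'z': [38, 31, 23]}  # -> record = {'key': [8, 5, 9], 'z': [38, 31, 23]}
ans = record['key'][2] + record['z'][2]  # -> ans = 32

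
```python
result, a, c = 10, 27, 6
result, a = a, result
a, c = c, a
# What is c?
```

Answer: 10

Derivation:
Trace (tracking c):
result, a, c = (10, 27, 6)  # -> result = 10, a = 27, c = 6
result, a = (a, result)  # -> result = 27, a = 10
a, c = (c, a)  # -> a = 6, c = 10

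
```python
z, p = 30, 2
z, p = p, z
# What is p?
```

Trace (tracking p):
z, p = (30, 2)  # -> z = 30, p = 2
z, p = (p, z)  # -> z = 2, p = 30

Answer: 30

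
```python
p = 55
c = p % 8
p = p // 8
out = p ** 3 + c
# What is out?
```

Answer: 223

Derivation:
Trace (tracking out):
p = 55  # -> p = 55
c = p % 8  # -> c = 7
p = p // 8  # -> p = 6
out = p ** 3 + c  # -> out = 223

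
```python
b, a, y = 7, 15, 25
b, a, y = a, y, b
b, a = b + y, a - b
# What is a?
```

Trace (tracking a):
b, a, y = (7, 15, 25)  # -> b = 7, a = 15, y = 25
b, a, y = (a, y, b)  # -> b = 15, a = 25, y = 7
b, a = (b + y, a - b)  # -> b = 22, a = 10

Answer: 10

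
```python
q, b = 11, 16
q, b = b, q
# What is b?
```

Trace (tracking b):
q, b = (11, 16)  # -> q = 11, b = 16
q, b = (b, q)  # -> q = 16, b = 11

Answer: 11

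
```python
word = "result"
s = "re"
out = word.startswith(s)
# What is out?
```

Answer: True

Derivation:
Trace (tracking out):
word = 'result'  # -> word = 'result'
s = 're'  # -> s = 're'
out = word.startswith(s)  # -> out = True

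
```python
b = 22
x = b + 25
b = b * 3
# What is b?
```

Answer: 66

Derivation:
Trace (tracking b):
b = 22  # -> b = 22
x = b + 25  # -> x = 47
b = b * 3  # -> b = 66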